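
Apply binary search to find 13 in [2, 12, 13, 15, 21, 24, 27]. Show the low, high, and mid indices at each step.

Binary search for 13 in [2, 12, 13, 15, 21, 24, 27]:

lo=0, hi=6, mid=3, arr[mid]=15 -> 15 > 13, search left half
lo=0, hi=2, mid=1, arr[mid]=12 -> 12 < 13, search right half
lo=2, hi=2, mid=2, arr[mid]=13 -> Found target at index 2!

Binary search finds 13 at index 2 after 3 comparisons. The search repeatedly halves the search space by comparing with the middle element.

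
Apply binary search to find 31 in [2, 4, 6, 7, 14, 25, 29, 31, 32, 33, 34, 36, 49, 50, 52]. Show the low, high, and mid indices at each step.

Binary search for 31 in [2, 4, 6, 7, 14, 25, 29, 31, 32, 33, 34, 36, 49, 50, 52]:

lo=0, hi=14, mid=7, arr[mid]=31 -> Found target at index 7!

Binary search finds 31 at index 7 after 1 comparisons. The search repeatedly halves the search space by comparing with the middle element.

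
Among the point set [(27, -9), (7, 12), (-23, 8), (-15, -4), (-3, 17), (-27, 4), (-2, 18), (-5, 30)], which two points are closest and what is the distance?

Computing all pairwise distances among 8 points:

d((27, -9), (7, 12)) = 29.0
d((27, -9), (-23, 8)) = 52.811
d((27, -9), (-15, -4)) = 42.2966
d((27, -9), (-3, 17)) = 39.6989
d((27, -9), (-27, 4)) = 55.5428
d((27, -9), (-2, 18)) = 39.6232
d((27, -9), (-5, 30)) = 50.448
d((7, 12), (-23, 8)) = 30.2655
d((7, 12), (-15, -4)) = 27.2029
d((7, 12), (-3, 17)) = 11.1803
d((7, 12), (-27, 4)) = 34.9285
d((7, 12), (-2, 18)) = 10.8167
d((7, 12), (-5, 30)) = 21.6333
d((-23, 8), (-15, -4)) = 14.4222
d((-23, 8), (-3, 17)) = 21.9317
d((-23, 8), (-27, 4)) = 5.6569
d((-23, 8), (-2, 18)) = 23.2594
d((-23, 8), (-5, 30)) = 28.4253
d((-15, -4), (-3, 17)) = 24.1868
d((-15, -4), (-27, 4)) = 14.4222
d((-15, -4), (-2, 18)) = 25.5539
d((-15, -4), (-5, 30)) = 35.4401
d((-3, 17), (-27, 4)) = 27.2947
d((-3, 17), (-2, 18)) = 1.4142 <-- minimum
d((-3, 17), (-5, 30)) = 13.1529
d((-27, 4), (-2, 18)) = 28.6531
d((-27, 4), (-5, 30)) = 34.0588
d((-2, 18), (-5, 30)) = 12.3693

Closest pair: (-3, 17) and (-2, 18) with distance 1.4142

The closest pair is (-3, 17) and (-2, 18) with Euclidean distance 1.4142. For 8 points, brute-force pairwise comparison is shown above. For large n, the divide-and-conquer algorithm (sort by x, recurse on halves, check the dividing strip) achieves O(n log n).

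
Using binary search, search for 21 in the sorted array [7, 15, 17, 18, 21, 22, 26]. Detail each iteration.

Binary search for 21 in [7, 15, 17, 18, 21, 22, 26]:

lo=0, hi=6, mid=3, arr[mid]=18 -> 18 < 21, search right half
lo=4, hi=6, mid=5, arr[mid]=22 -> 22 > 21, search left half
lo=4, hi=4, mid=4, arr[mid]=21 -> Found target at index 4!

Binary search finds 21 at index 4 after 3 comparisons. The search repeatedly halves the search space by comparing with the middle element.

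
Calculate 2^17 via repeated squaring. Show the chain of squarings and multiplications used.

Computing 2^17 by squaring (build up from 2^1; each line after the first costs one multiplication):

2^1 = 2
2^2 = (2^1)^2 = 2^2 = 4
2^4 = (2^2)^2 = 4^2 = 16
2^8 = (2^4)^2 = 16^2 = 256
2^16 = (2^8)^2 = 256^2 = 65536
2^17 = 2 * 2^16 = 2 * 65536 = 131072

Result: 131072
Multiplications needed: 5 (5 lines after 2^1)

2^17 = 131072. Using exponentiation by squaring, this requires 5 multiplications. The key idea: if the exponent is even, square the half-power; if odd, multiply by the base once.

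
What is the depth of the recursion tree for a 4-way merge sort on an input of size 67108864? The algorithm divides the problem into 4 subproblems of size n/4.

For divide and conquer with division factor 4:

Problem sizes at each level:
Level 0: 67108864
Level 1: 16777216
Level 2: 4194304
Level 3: 1048576
Level 4: 262144
Level 5: 65536
Level 6: 16384
Level 7: 4096
Level 8: 1024
Level 9: 256
Level 10: 64
Level 11: 16
Level 12: 4
Level 13: 1

The root is level 0 and the size-1 base case is level 13 (the tree spans levels 0 through 13, i.e. 14 levels counting the root), so the depth is the number of divisions: log_4(67108864) = 13

The recursion tree depth is log_4(67108864) = 13. At each level, the problem size is divided by 4, so it takes 13 divisions to reduce to a base case of size 1. The algorithm makes 4 recursive calls at each level.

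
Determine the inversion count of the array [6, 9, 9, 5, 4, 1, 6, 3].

Finding inversions in [6, 9, 9, 5, 4, 1, 6, 3]:

(0, 3): arr[0]=6 > arr[3]=5
(0, 4): arr[0]=6 > arr[4]=4
(0, 5): arr[0]=6 > arr[5]=1
(0, 7): arr[0]=6 > arr[7]=3
(1, 3): arr[1]=9 > arr[3]=5
(1, 4): arr[1]=9 > arr[4]=4
(1, 5): arr[1]=9 > arr[5]=1
(1, 6): arr[1]=9 > arr[6]=6
(1, 7): arr[1]=9 > arr[7]=3
(2, 3): arr[2]=9 > arr[3]=5
(2, 4): arr[2]=9 > arr[4]=4
(2, 5): arr[2]=9 > arr[5]=1
(2, 6): arr[2]=9 > arr[6]=6
(2, 7): arr[2]=9 > arr[7]=3
(3, 4): arr[3]=5 > arr[4]=4
(3, 5): arr[3]=5 > arr[5]=1
(3, 7): arr[3]=5 > arr[7]=3
(4, 5): arr[4]=4 > arr[5]=1
(4, 7): arr[4]=4 > arr[7]=3
(6, 7): arr[6]=6 > arr[7]=3

Total inversions: 20

The array has 20 inversion(s): (0,3), (0,4), (0,5), (0,7), (1,3), (1,4), (1,5), (1,6), (1,7), (2,3), (2,4), (2,5), (2,6), (2,7), (3,4), (3,5), (3,7), (4,5), (4,7), (6,7). Each pair (i,j) satisfies i < j and arr[i] > arr[j].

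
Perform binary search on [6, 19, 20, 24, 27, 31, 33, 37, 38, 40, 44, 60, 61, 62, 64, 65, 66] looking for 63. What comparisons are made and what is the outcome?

Binary search for 63 in [6, 19, 20, 24, 27, 31, 33, 37, 38, 40, 44, 60, 61, 62, 64, 65, 66]:

lo=0, hi=16, mid=8, arr[mid]=38 -> 38 < 63, search right half
lo=9, hi=16, mid=12, arr[mid]=61 -> 61 < 63, search right half
lo=13, hi=16, mid=14, arr[mid]=64 -> 64 > 63, search left half
lo=13, hi=13, mid=13, arr[mid]=62 -> 62 < 63, search right half
lo=14 > hi=13, target 63 not found

Binary search determines that 63 is not in the array after 4 comparisons. The search space was exhausted without finding the target.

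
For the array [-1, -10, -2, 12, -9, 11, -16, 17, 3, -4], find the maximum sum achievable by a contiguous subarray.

Using Kadane's algorithm on [-1, -10, -2, 12, -9, 11, -16, 17, 3, -4]:

Scanning through the array:
Position 1 (value -10): max_ending_here = -10, max_so_far = -1
Position 2 (value -2): max_ending_here = -2, max_so_far = -1
Position 3 (value 12): max_ending_here = 12, max_so_far = 12
Position 4 (value -9): max_ending_here = 3, max_so_far = 12
Position 5 (value 11): max_ending_here = 14, max_so_far = 14
Position 6 (value -16): max_ending_here = -2, max_so_far = 14
Position 7 (value 17): max_ending_here = 17, max_so_far = 17
Position 8 (value 3): max_ending_here = 20, max_so_far = 20
Position 9 (value -4): max_ending_here = 16, max_so_far = 20

Maximum subarray: [17, 3]
Maximum sum: 20

The maximum subarray is [17, 3] with sum 20. This subarray runs from index 7 to index 8.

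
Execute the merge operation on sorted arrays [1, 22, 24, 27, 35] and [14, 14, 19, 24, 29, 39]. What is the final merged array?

Merging process:

Compare 1 vs 14: take 1 from left. Merged: [1]
Compare 22 vs 14: take 14 from right. Merged: [1, 14]
Compare 22 vs 14: take 14 from right. Merged: [1, 14, 14]
Compare 22 vs 19: take 19 from right. Merged: [1, 14, 14, 19]
Compare 22 vs 24: take 22 from left. Merged: [1, 14, 14, 19, 22]
Compare 24 vs 24: take 24 from left. Merged: [1, 14, 14, 19, 22, 24]
Compare 27 vs 24: take 24 from right. Merged: [1, 14, 14, 19, 22, 24, 24]
Compare 27 vs 29: take 27 from left. Merged: [1, 14, 14, 19, 22, 24, 24, 27]
Compare 35 vs 29: take 29 from right. Merged: [1, 14, 14, 19, 22, 24, 24, 27, 29]
Compare 35 vs 39: take 35 from left. Merged: [1, 14, 14, 19, 22, 24, 24, 27, 29, 35]
Append remaining from right: [39]. Merged: [1, 14, 14, 19, 22, 24, 24, 27, 29, 35, 39]

Final merged array: [1, 14, 14, 19, 22, 24, 24, 27, 29, 35, 39]
Total comparisons: 10

The merged array is [1, 14, 14, 19, 22, 24, 24, 27, 29, 35, 39], requiring 10 comparisons. The merge step runs in O(n) time where n is the total number of elements.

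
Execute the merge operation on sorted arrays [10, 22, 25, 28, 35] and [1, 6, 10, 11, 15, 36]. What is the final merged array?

Merging process:

Compare 10 vs 1: take 1 from right. Merged: [1]
Compare 10 vs 6: take 6 from right. Merged: [1, 6]
Compare 10 vs 10: take 10 from left. Merged: [1, 6, 10]
Compare 22 vs 10: take 10 from right. Merged: [1, 6, 10, 10]
Compare 22 vs 11: take 11 from right. Merged: [1, 6, 10, 10, 11]
Compare 22 vs 15: take 15 from right. Merged: [1, 6, 10, 10, 11, 15]
Compare 22 vs 36: take 22 from left. Merged: [1, 6, 10, 10, 11, 15, 22]
Compare 25 vs 36: take 25 from left. Merged: [1, 6, 10, 10, 11, 15, 22, 25]
Compare 28 vs 36: take 28 from left. Merged: [1, 6, 10, 10, 11, 15, 22, 25, 28]
Compare 35 vs 36: take 35 from left. Merged: [1, 6, 10, 10, 11, 15, 22, 25, 28, 35]
Append remaining from right: [36]. Merged: [1, 6, 10, 10, 11, 15, 22, 25, 28, 35, 36]

Final merged array: [1, 6, 10, 10, 11, 15, 22, 25, 28, 35, 36]
Total comparisons: 10

The merged array is [1, 6, 10, 10, 11, 15, 22, 25, 28, 35, 36], requiring 10 comparisons. The merge step runs in O(n) time where n is the total number of elements.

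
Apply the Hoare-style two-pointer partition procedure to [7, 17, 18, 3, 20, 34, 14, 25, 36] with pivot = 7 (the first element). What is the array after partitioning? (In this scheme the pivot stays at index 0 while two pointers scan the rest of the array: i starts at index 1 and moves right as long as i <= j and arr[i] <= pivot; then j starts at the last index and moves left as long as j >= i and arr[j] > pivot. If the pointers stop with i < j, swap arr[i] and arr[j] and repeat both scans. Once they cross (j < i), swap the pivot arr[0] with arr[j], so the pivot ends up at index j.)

Hoare-style two-pointer partition with pivot = 7:

Initial array: [7, 17, 18, 3, 20, 34, 14, 25, 36]

Pointers start at i = 1, j = 8.
i stops at index 1 (arr[1]=17 > 7), j stops at index 3 (arr[3]=3 <= 7): swap arr[1] and arr[3], array becomes [7, 3, 18, 17, 20, 34, 14, 25, 36]
i ends at 2, j ends at 1: the pointers have crossed (j < i), so scanning stops.

Swap pivot arr[0] with arr[1] to place pivot at position 1: [3, 7, 18, 17, 20, 34, 14, 25, 36]
Pivot position: 1

After partitioning with pivot 7, the array becomes [3, 7, 18, 17, 20, 34, 14, 25, 36]. The pivot is placed at index 1. All elements to the left of the pivot are <= 7, and all elements to the right are > 7.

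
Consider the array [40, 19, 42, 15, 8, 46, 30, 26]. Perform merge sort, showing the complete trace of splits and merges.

Merge sort trace:

Split: [40, 19, 42, 15, 8, 46, 30, 26] -> [40, 19, 42, 15] and [8, 46, 30, 26]
  Split: [40, 19, 42, 15] -> [40, 19] and [42, 15]
    Split: [40, 19] -> [40] and [19]
    Merge: [40] + [19] -> [19, 40]
    Split: [42, 15] -> [42] and [15]
    Merge: [42] + [15] -> [15, 42]
  Merge: [19, 40] + [15, 42] -> [15, 19, 40, 42]
  Split: [8, 46, 30, 26] -> [8, 46] and [30, 26]
    Split: [8, 46] -> [8] and [46]
    Merge: [8] + [46] -> [8, 46]
    Split: [30, 26] -> [30] and [26]
    Merge: [30] + [26] -> [26, 30]
  Merge: [8, 46] + [26, 30] -> [8, 26, 30, 46]
Merge: [15, 19, 40, 42] + [8, 26, 30, 46] -> [8, 15, 19, 26, 30, 40, 42, 46]

Final sorted array: [8, 15, 19, 26, 30, 40, 42, 46]

The merge sort proceeds by recursively splitting the array and merging sorted halves.
After all merges, the sorted array is [8, 15, 19, 26, 30, 40, 42, 46].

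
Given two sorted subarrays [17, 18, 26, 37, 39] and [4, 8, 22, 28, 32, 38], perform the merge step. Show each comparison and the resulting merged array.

Merging process:

Compare 17 vs 4: take 4 from right. Merged: [4]
Compare 17 vs 8: take 8 from right. Merged: [4, 8]
Compare 17 vs 22: take 17 from left. Merged: [4, 8, 17]
Compare 18 vs 22: take 18 from left. Merged: [4, 8, 17, 18]
Compare 26 vs 22: take 22 from right. Merged: [4, 8, 17, 18, 22]
Compare 26 vs 28: take 26 from left. Merged: [4, 8, 17, 18, 22, 26]
Compare 37 vs 28: take 28 from right. Merged: [4, 8, 17, 18, 22, 26, 28]
Compare 37 vs 32: take 32 from right. Merged: [4, 8, 17, 18, 22, 26, 28, 32]
Compare 37 vs 38: take 37 from left. Merged: [4, 8, 17, 18, 22, 26, 28, 32, 37]
Compare 39 vs 38: take 38 from right. Merged: [4, 8, 17, 18, 22, 26, 28, 32, 37, 38]
Append remaining from left: [39]. Merged: [4, 8, 17, 18, 22, 26, 28, 32, 37, 38, 39]

Final merged array: [4, 8, 17, 18, 22, 26, 28, 32, 37, 38, 39]
Total comparisons: 10

The merged array is [4, 8, 17, 18, 22, 26, 28, 32, 37, 38, 39], requiring 10 comparisons. The merge step runs in O(n) time where n is the total number of elements.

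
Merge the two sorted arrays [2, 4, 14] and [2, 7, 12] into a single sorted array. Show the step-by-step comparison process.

Merging process:

Compare 2 vs 2: take 2 from left. Merged: [2]
Compare 4 vs 2: take 2 from right. Merged: [2, 2]
Compare 4 vs 7: take 4 from left. Merged: [2, 2, 4]
Compare 14 vs 7: take 7 from right. Merged: [2, 2, 4, 7]
Compare 14 vs 12: take 12 from right. Merged: [2, 2, 4, 7, 12]
Append remaining from left: [14]. Merged: [2, 2, 4, 7, 12, 14]

Final merged array: [2, 2, 4, 7, 12, 14]
Total comparisons: 5

The merged array is [2, 2, 4, 7, 12, 14], requiring 5 comparisons. The merge step runs in O(n) time where n is the total number of elements.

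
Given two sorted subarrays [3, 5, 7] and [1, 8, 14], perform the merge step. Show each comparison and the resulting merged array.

Merging process:

Compare 3 vs 1: take 1 from right. Merged: [1]
Compare 3 vs 8: take 3 from left. Merged: [1, 3]
Compare 5 vs 8: take 5 from left. Merged: [1, 3, 5]
Compare 7 vs 8: take 7 from left. Merged: [1, 3, 5, 7]
Append remaining from right: [8, 14]. Merged: [1, 3, 5, 7, 8, 14]

Final merged array: [1, 3, 5, 7, 8, 14]
Total comparisons: 4

The merged array is [1, 3, 5, 7, 8, 14], requiring 4 comparisons. The merge step runs in O(n) time where n is the total number of elements.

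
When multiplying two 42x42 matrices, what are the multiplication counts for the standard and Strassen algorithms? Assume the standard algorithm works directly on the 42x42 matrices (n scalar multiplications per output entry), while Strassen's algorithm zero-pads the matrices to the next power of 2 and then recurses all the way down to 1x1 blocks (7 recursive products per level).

Matrix multiplication for 42x42 matrices:

Strassen's algorithm requires power-of-2 dimensions. Pad 42x42 to 64x64 (next power of 2).

Standard algorithm: 42^3 = 74088 multiplications
Strassen's algorithm: 7^(log2(64)) = 7^6 = 117649 multiplications
Difference: 74088 - 117649 = -43561 (Strassen uses MORE here due to padding overhead — for small or just-over-power-of-2 n, padding can outweigh the per-level savings)

Standard: 74088 multiplications (42^3). Strassen: 117649 multiplications (7^6, after padding to 64x64). Strassen reduces 8 recursive multiplications to 7 at each level.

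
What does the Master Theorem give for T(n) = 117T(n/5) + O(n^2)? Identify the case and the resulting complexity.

Master Theorem for T(n) = 117T(n/5) + O(n^2):

a = 117, b = 5, c = 2
log_b(a) = log_5(117) = 2.9589

Case 1: c = 2 < log_5(117) = 2.9589
T(n) = O(n^(log_5 117))

For T(n) = 117T(n/5) + O(n^2): log_5(117) = 2.9589. This is Case 1 of the Master Theorem (c < log_b(a), work dominated by leaves), giving O(n^(log_5 117)).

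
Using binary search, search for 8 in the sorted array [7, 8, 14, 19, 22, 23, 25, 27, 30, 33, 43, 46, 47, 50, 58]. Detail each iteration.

Binary search for 8 in [7, 8, 14, 19, 22, 23, 25, 27, 30, 33, 43, 46, 47, 50, 58]:

lo=0, hi=14, mid=7, arr[mid]=27 -> 27 > 8, search left half
lo=0, hi=6, mid=3, arr[mid]=19 -> 19 > 8, search left half
lo=0, hi=2, mid=1, arr[mid]=8 -> Found target at index 1!

Binary search finds 8 at index 1 after 3 comparisons. The search repeatedly halves the search space by comparing with the middle element.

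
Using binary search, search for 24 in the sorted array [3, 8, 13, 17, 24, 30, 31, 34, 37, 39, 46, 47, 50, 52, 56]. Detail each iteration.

Binary search for 24 in [3, 8, 13, 17, 24, 30, 31, 34, 37, 39, 46, 47, 50, 52, 56]:

lo=0, hi=14, mid=7, arr[mid]=34 -> 34 > 24, search left half
lo=0, hi=6, mid=3, arr[mid]=17 -> 17 < 24, search right half
lo=4, hi=6, mid=5, arr[mid]=30 -> 30 > 24, search left half
lo=4, hi=4, mid=4, arr[mid]=24 -> Found target at index 4!

Binary search finds 24 at index 4 after 4 comparisons. The search repeatedly halves the search space by comparing with the middle element.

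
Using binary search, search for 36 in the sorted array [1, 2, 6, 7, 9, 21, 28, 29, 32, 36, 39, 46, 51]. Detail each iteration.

Binary search for 36 in [1, 2, 6, 7, 9, 21, 28, 29, 32, 36, 39, 46, 51]:

lo=0, hi=12, mid=6, arr[mid]=28 -> 28 < 36, search right half
lo=7, hi=12, mid=9, arr[mid]=36 -> Found target at index 9!

Binary search finds 36 at index 9 after 2 comparisons. The search repeatedly halves the search space by comparing with the middle element.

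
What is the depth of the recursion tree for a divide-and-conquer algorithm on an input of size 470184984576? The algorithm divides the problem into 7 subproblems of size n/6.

For divide and conquer with division factor 6:

Problem sizes at each level:
Level 0: 470184984576
Level 1: 78364164096
Level 2: 13060694016
Level 3: 2176782336
Level 4: 362797056
Level 5: 60466176
Level 6: 10077696
Level 7: 1679616
Level 8: 279936
Level 9: 46656
Level 10: 7776
Level 11: 1296
Level 12: 216
Level 13: 36
Level 14: 6
Level 15: 1

The root is level 0 and the size-1 base case is level 15 (the tree spans levels 0 through 15, i.e. 16 levels counting the root), so the depth is the number of divisions: log_6(470184984576) = 15

The recursion tree depth is log_6(470184984576) = 15. At each level, the problem size is divided by 6, so it takes 15 divisions to reduce to a base case of size 1. The algorithm makes 7 recursive calls at each level.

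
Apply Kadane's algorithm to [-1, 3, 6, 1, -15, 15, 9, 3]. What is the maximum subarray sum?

Using Kadane's algorithm on [-1, 3, 6, 1, -15, 15, 9, 3]:

Scanning through the array:
Position 1 (value 3): max_ending_here = 3, max_so_far = 3
Position 2 (value 6): max_ending_here = 9, max_so_far = 9
Position 3 (value 1): max_ending_here = 10, max_so_far = 10
Position 4 (value -15): max_ending_here = -5, max_so_far = 10
Position 5 (value 15): max_ending_here = 15, max_so_far = 15
Position 6 (value 9): max_ending_here = 24, max_so_far = 24
Position 7 (value 3): max_ending_here = 27, max_so_far = 27

Maximum subarray: [15, 9, 3]
Maximum sum: 27

The maximum subarray is [15, 9, 3] with sum 27. This subarray runs from index 5 to index 7.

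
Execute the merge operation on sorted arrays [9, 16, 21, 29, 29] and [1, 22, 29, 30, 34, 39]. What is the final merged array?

Merging process:

Compare 9 vs 1: take 1 from right. Merged: [1]
Compare 9 vs 22: take 9 from left. Merged: [1, 9]
Compare 16 vs 22: take 16 from left. Merged: [1, 9, 16]
Compare 21 vs 22: take 21 from left. Merged: [1, 9, 16, 21]
Compare 29 vs 22: take 22 from right. Merged: [1, 9, 16, 21, 22]
Compare 29 vs 29: take 29 from left. Merged: [1, 9, 16, 21, 22, 29]
Compare 29 vs 29: take 29 from left. Merged: [1, 9, 16, 21, 22, 29, 29]
Append remaining from right: [29, 30, 34, 39]. Merged: [1, 9, 16, 21, 22, 29, 29, 29, 30, 34, 39]

Final merged array: [1, 9, 16, 21, 22, 29, 29, 29, 30, 34, 39]
Total comparisons: 7

The merged array is [1, 9, 16, 21, 22, 29, 29, 29, 30, 34, 39], requiring 7 comparisons. The merge step runs in O(n) time where n is the total number of elements.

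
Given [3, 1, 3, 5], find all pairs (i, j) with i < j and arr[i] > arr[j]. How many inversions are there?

Finding inversions in [3, 1, 3, 5]:

(0, 1): arr[0]=3 > arr[1]=1

Total inversions: 1

The array has 1 inversion(s): (0,1). Each pair (i,j) satisfies i < j and arr[i] > arr[j].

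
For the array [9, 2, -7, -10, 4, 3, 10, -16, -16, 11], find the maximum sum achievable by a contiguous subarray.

Using Kadane's algorithm on [9, 2, -7, -10, 4, 3, 10, -16, -16, 11]:

Scanning through the array:
Position 1 (value 2): max_ending_here = 11, max_so_far = 11
Position 2 (value -7): max_ending_here = 4, max_so_far = 11
Position 3 (value -10): max_ending_here = -6, max_so_far = 11
Position 4 (value 4): max_ending_here = 4, max_so_far = 11
Position 5 (value 3): max_ending_here = 7, max_so_far = 11
Position 6 (value 10): max_ending_here = 17, max_so_far = 17
Position 7 (value -16): max_ending_here = 1, max_so_far = 17
Position 8 (value -16): max_ending_here = -15, max_so_far = 17
Position 9 (value 11): max_ending_here = 11, max_so_far = 17

Maximum subarray: [4, 3, 10]
Maximum sum: 17

The maximum subarray is [4, 3, 10] with sum 17. This subarray runs from index 4 to index 6.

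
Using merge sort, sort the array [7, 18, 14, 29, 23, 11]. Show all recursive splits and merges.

Merge sort trace:

Split: [7, 18, 14, 29, 23, 11] -> [7, 18, 14] and [29, 23, 11]
  Split: [7, 18, 14] -> [7] and [18, 14]
    Split: [18, 14] -> [18] and [14]
    Merge: [18] + [14] -> [14, 18]
  Merge: [7] + [14, 18] -> [7, 14, 18]
  Split: [29, 23, 11] -> [29] and [23, 11]
    Split: [23, 11] -> [23] and [11]
    Merge: [23] + [11] -> [11, 23]
  Merge: [29] + [11, 23] -> [11, 23, 29]
Merge: [7, 14, 18] + [11, 23, 29] -> [7, 11, 14, 18, 23, 29]

Final sorted array: [7, 11, 14, 18, 23, 29]

The merge sort proceeds by recursively splitting the array and merging sorted halves.
After all merges, the sorted array is [7, 11, 14, 18, 23, 29].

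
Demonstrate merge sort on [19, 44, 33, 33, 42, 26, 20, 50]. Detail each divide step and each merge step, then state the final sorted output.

Merge sort trace:

Split: [19, 44, 33, 33, 42, 26, 20, 50] -> [19, 44, 33, 33] and [42, 26, 20, 50]
  Split: [19, 44, 33, 33] -> [19, 44] and [33, 33]
    Split: [19, 44] -> [19] and [44]
    Merge: [19] + [44] -> [19, 44]
    Split: [33, 33] -> [33] and [33]
    Merge: [33] + [33] -> [33, 33]
  Merge: [19, 44] + [33, 33] -> [19, 33, 33, 44]
  Split: [42, 26, 20, 50] -> [42, 26] and [20, 50]
    Split: [42, 26] -> [42] and [26]
    Merge: [42] + [26] -> [26, 42]
    Split: [20, 50] -> [20] and [50]
    Merge: [20] + [50] -> [20, 50]
  Merge: [26, 42] + [20, 50] -> [20, 26, 42, 50]
Merge: [19, 33, 33, 44] + [20, 26, 42, 50] -> [19, 20, 26, 33, 33, 42, 44, 50]

Final sorted array: [19, 20, 26, 33, 33, 42, 44, 50]

The merge sort proceeds by recursively splitting the array and merging sorted halves.
After all merges, the sorted array is [19, 20, 26, 33, 33, 42, 44, 50].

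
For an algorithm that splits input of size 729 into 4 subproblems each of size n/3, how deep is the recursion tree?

For divide and conquer with division factor 3:

Problem sizes at each level:
Level 0: 729
Level 1: 243
Level 2: 81
Level 3: 27
Level 4: 9
Level 5: 3
Level 6: 1

The root is level 0 and the size-1 base case is level 6 (the tree spans levels 0 through 6, i.e. 7 levels counting the root), so the depth is the number of divisions: log_3(729) = 6

The recursion tree depth is log_3(729) = 6. At each level, the problem size is divided by 3, so it takes 6 divisions to reduce to a base case of size 1. The algorithm makes 4 recursive calls at each level.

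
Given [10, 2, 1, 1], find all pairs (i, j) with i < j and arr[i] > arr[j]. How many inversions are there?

Finding inversions in [10, 2, 1, 1]:

(0, 1): arr[0]=10 > arr[1]=2
(0, 2): arr[0]=10 > arr[2]=1
(0, 3): arr[0]=10 > arr[3]=1
(1, 2): arr[1]=2 > arr[2]=1
(1, 3): arr[1]=2 > arr[3]=1

Total inversions: 5

The array has 5 inversion(s): (0,1), (0,2), (0,3), (1,2), (1,3). Each pair (i,j) satisfies i < j and arr[i] > arr[j].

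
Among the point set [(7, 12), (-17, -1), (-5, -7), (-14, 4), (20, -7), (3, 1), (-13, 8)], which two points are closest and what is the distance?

Computing all pairwise distances among 7 points:

d((7, 12), (-17, -1)) = 27.2947
d((7, 12), (-5, -7)) = 22.4722
d((7, 12), (-14, 4)) = 22.4722
d((7, 12), (20, -7)) = 23.0217
d((7, 12), (3, 1)) = 11.7047
d((7, 12), (-13, 8)) = 20.3961
d((-17, -1), (-5, -7)) = 13.4164
d((-17, -1), (-14, 4)) = 5.831
d((-17, -1), (20, -7)) = 37.4833
d((-17, -1), (3, 1)) = 20.0998
d((-17, -1), (-13, 8)) = 9.8489
d((-5, -7), (-14, 4)) = 14.2127
d((-5, -7), (20, -7)) = 25.0
d((-5, -7), (3, 1)) = 11.3137
d((-5, -7), (-13, 8)) = 17.0
d((-14, 4), (20, -7)) = 35.7351
d((-14, 4), (3, 1)) = 17.2627
d((-14, 4), (-13, 8)) = 4.1231 <-- minimum
d((20, -7), (3, 1)) = 18.7883
d((20, -7), (-13, 8)) = 36.2491
d((3, 1), (-13, 8)) = 17.4642

Closest pair: (-14, 4) and (-13, 8) with distance 4.1231

The closest pair is (-14, 4) and (-13, 8) with Euclidean distance 4.1231. For 7 points, brute-force pairwise comparison is shown above. For large n, the divide-and-conquer algorithm (sort by x, recurse on halves, check the dividing strip) achieves O(n log n).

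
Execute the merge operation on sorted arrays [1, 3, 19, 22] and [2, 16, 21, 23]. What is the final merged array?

Merging process:

Compare 1 vs 2: take 1 from left. Merged: [1]
Compare 3 vs 2: take 2 from right. Merged: [1, 2]
Compare 3 vs 16: take 3 from left. Merged: [1, 2, 3]
Compare 19 vs 16: take 16 from right. Merged: [1, 2, 3, 16]
Compare 19 vs 21: take 19 from left. Merged: [1, 2, 3, 16, 19]
Compare 22 vs 21: take 21 from right. Merged: [1, 2, 3, 16, 19, 21]
Compare 22 vs 23: take 22 from left. Merged: [1, 2, 3, 16, 19, 21, 22]
Append remaining from right: [23]. Merged: [1, 2, 3, 16, 19, 21, 22, 23]

Final merged array: [1, 2, 3, 16, 19, 21, 22, 23]
Total comparisons: 7

The merged array is [1, 2, 3, 16, 19, 21, 22, 23], requiring 7 comparisons. The merge step runs in O(n) time where n is the total number of elements.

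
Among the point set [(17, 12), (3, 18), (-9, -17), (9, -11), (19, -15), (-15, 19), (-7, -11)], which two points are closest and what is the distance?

Computing all pairwise distances among 7 points:

d((17, 12), (3, 18)) = 15.2315
d((17, 12), (-9, -17)) = 38.9487
d((17, 12), (9, -11)) = 24.3516
d((17, 12), (19, -15)) = 27.074
d((17, 12), (-15, 19)) = 32.7567
d((17, 12), (-7, -11)) = 33.2415
d((3, 18), (-9, -17)) = 37.0
d((3, 18), (9, -11)) = 29.6142
d((3, 18), (19, -15)) = 36.6742
d((3, 18), (-15, 19)) = 18.0278
d((3, 18), (-7, -11)) = 30.6757
d((-9, -17), (9, -11)) = 18.9737
d((-9, -17), (19, -15)) = 28.0713
d((-9, -17), (-15, 19)) = 36.4966
d((-9, -17), (-7, -11)) = 6.3246 <-- minimum
d((9, -11), (19, -15)) = 10.7703
d((9, -11), (-15, 19)) = 38.4187
d((9, -11), (-7, -11)) = 16.0
d((19, -15), (-15, 19)) = 48.0833
d((19, -15), (-7, -11)) = 26.3059
d((-15, 19), (-7, -11)) = 31.0483

Closest pair: (-9, -17) and (-7, -11) with distance 6.3246

The closest pair is (-9, -17) and (-7, -11) with Euclidean distance 6.3246. For 7 points, brute-force pairwise comparison is shown above. For large n, the divide-and-conquer algorithm (sort by x, recurse on halves, check the dividing strip) achieves O(n log n).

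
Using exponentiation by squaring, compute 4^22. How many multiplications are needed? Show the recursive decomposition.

Computing 4^22 by squaring (build up from 4^1; each line after the first costs one multiplication):

4^1 = 4
4^2 = (4^1)^2 = 4^2 = 16
4^4 = (4^2)^2 = 16^2 = 256
4^5 = 4 * 4^4 = 4 * 256 = 1024
4^10 = (4^5)^2 = 1024^2 = 1048576
4^11 = 4 * 4^10 = 4 * 1048576 = 4194304
4^22 = (4^11)^2 = 4194304^2 = 17592186044416

Result: 17592186044416
Multiplications needed: 6 (6 lines after 4^1)

4^22 = 17592186044416. Using exponentiation by squaring, this requires 6 multiplications. The key idea: if the exponent is even, square the half-power; if odd, multiply by the base once.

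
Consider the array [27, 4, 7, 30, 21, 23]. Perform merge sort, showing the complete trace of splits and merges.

Merge sort trace:

Split: [27, 4, 7, 30, 21, 23] -> [27, 4, 7] and [30, 21, 23]
  Split: [27, 4, 7] -> [27] and [4, 7]
    Split: [4, 7] -> [4] and [7]
    Merge: [4] + [7] -> [4, 7]
  Merge: [27] + [4, 7] -> [4, 7, 27]
  Split: [30, 21, 23] -> [30] and [21, 23]
    Split: [21, 23] -> [21] and [23]
    Merge: [21] + [23] -> [21, 23]
  Merge: [30] + [21, 23] -> [21, 23, 30]
Merge: [4, 7, 27] + [21, 23, 30] -> [4, 7, 21, 23, 27, 30]

Final sorted array: [4, 7, 21, 23, 27, 30]

The merge sort proceeds by recursively splitting the array and merging sorted halves.
After all merges, the sorted array is [4, 7, 21, 23, 27, 30].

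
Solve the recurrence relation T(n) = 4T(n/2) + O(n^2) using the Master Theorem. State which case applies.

Master Theorem for T(n) = 4T(n/2) + O(n^2):

a = 4, b = 2, c = 2
log_b(a) = log_2(4) = 2.0000

Case 2: c = 2 = log_2(4) = 2.0000
T(n) = O(n^2 log n) = O(n^2 log n)

For T(n) = 4T(n/2) + O(n^2): log_2(4) = 2.0000. This is Case 2 of the Master Theorem (c = log_b(a), equal work at all levels), giving O(n^2 log n).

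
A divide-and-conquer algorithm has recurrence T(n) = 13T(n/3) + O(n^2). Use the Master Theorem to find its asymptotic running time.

Master Theorem for T(n) = 13T(n/3) + O(n^2):

a = 13, b = 3, c = 2
log_b(a) = log_3(13) = 2.3347

Case 1: c = 2 < log_3(13) = 2.3347
T(n) = O(n^(log_3 13))

For T(n) = 13T(n/3) + O(n^2): log_3(13) = 2.3347. This is Case 1 of the Master Theorem (c < log_b(a), work dominated by leaves), giving O(n^(log_3 13)).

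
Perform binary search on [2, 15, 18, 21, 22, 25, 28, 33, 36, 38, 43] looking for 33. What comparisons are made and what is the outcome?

Binary search for 33 in [2, 15, 18, 21, 22, 25, 28, 33, 36, 38, 43]:

lo=0, hi=10, mid=5, arr[mid]=25 -> 25 < 33, search right half
lo=6, hi=10, mid=8, arr[mid]=36 -> 36 > 33, search left half
lo=6, hi=7, mid=6, arr[mid]=28 -> 28 < 33, search right half
lo=7, hi=7, mid=7, arr[mid]=33 -> Found target at index 7!

Binary search finds 33 at index 7 after 4 comparisons. The search repeatedly halves the search space by comparing with the middle element.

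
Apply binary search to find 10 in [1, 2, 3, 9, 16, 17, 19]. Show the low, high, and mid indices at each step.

Binary search for 10 in [1, 2, 3, 9, 16, 17, 19]:

lo=0, hi=6, mid=3, arr[mid]=9 -> 9 < 10, search right half
lo=4, hi=6, mid=5, arr[mid]=17 -> 17 > 10, search left half
lo=4, hi=4, mid=4, arr[mid]=16 -> 16 > 10, search left half
lo=4 > hi=3, target 10 not found

Binary search determines that 10 is not in the array after 3 comparisons. The search space was exhausted without finding the target.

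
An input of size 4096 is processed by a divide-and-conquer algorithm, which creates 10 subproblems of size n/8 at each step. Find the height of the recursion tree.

For divide and conquer with division factor 8:

Problem sizes at each level:
Level 0: 4096
Level 1: 512
Level 2: 64
Level 3: 8
Level 4: 1

The root is level 0 and the size-1 base case is level 4 (the tree spans levels 0 through 4, i.e. 5 levels counting the root), so the depth is the number of divisions: log_8(4096) = 4

The recursion tree depth is log_8(4096) = 4. At each level, the problem size is divided by 8, so it takes 4 divisions to reduce to a base case of size 1. The algorithm makes 10 recursive calls at each level.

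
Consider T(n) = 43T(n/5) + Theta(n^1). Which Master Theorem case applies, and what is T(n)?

Master Theorem for T(n) = 43T(n/5) + O(n^1):

a = 43, b = 5, c = 1
log_b(a) = log_5(43) = 2.3370

Case 1: c = 1 < log_5(43) = 2.3370
T(n) = O(n^(log_5 43))

For T(n) = 43T(n/5) + O(n^1): log_5(43) = 2.3370. This is Case 1 of the Master Theorem (c < log_b(a), work dominated by leaves), giving O(n^(log_5 43)).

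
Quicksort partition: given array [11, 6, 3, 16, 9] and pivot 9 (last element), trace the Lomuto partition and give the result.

Lomuto partition with pivot = 9:

Initial array: [11, 6, 3, 16, 9]

arr[0]=11 > 9: no swap
arr[1]=6 <= 9: swap with position 0, array becomes [6, 11, 3, 16, 9]
arr[2]=3 <= 9: swap with position 1, array becomes [6, 3, 11, 16, 9]
arr[3]=16 > 9: no swap

Place pivot at position 2: [6, 3, 9, 16, 11]
Pivot position: 2

After partitioning with pivot 9, the array becomes [6, 3, 9, 16, 11]. The pivot is placed at index 2. All elements to the left of the pivot are <= 9, and all elements to the right are > 9.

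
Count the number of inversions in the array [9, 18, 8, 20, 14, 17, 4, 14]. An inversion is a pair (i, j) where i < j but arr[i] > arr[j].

Finding inversions in [9, 18, 8, 20, 14, 17, 4, 14]:

(0, 2): arr[0]=9 > arr[2]=8
(0, 6): arr[0]=9 > arr[6]=4
(1, 2): arr[1]=18 > arr[2]=8
(1, 4): arr[1]=18 > arr[4]=14
(1, 5): arr[1]=18 > arr[5]=17
(1, 6): arr[1]=18 > arr[6]=4
(1, 7): arr[1]=18 > arr[7]=14
(2, 6): arr[2]=8 > arr[6]=4
(3, 4): arr[3]=20 > arr[4]=14
(3, 5): arr[3]=20 > arr[5]=17
(3, 6): arr[3]=20 > arr[6]=4
(3, 7): arr[3]=20 > arr[7]=14
(4, 6): arr[4]=14 > arr[6]=4
(5, 6): arr[5]=17 > arr[6]=4
(5, 7): arr[5]=17 > arr[7]=14

Total inversions: 15

The array has 15 inversion(s): (0,2), (0,6), (1,2), (1,4), (1,5), (1,6), (1,7), (2,6), (3,4), (3,5), (3,6), (3,7), (4,6), (5,6), (5,7). Each pair (i,j) satisfies i < j and arr[i] > arr[j].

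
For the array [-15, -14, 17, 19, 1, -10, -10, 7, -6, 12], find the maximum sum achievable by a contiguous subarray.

Using Kadane's algorithm on [-15, -14, 17, 19, 1, -10, -10, 7, -6, 12]:

Scanning through the array:
Position 1 (value -14): max_ending_here = -14, max_so_far = -14
Position 2 (value 17): max_ending_here = 17, max_so_far = 17
Position 3 (value 19): max_ending_here = 36, max_so_far = 36
Position 4 (value 1): max_ending_here = 37, max_so_far = 37
Position 5 (value -10): max_ending_here = 27, max_so_far = 37
Position 6 (value -10): max_ending_here = 17, max_so_far = 37
Position 7 (value 7): max_ending_here = 24, max_so_far = 37
Position 8 (value -6): max_ending_here = 18, max_so_far = 37
Position 9 (value 12): max_ending_here = 30, max_so_far = 37

Maximum subarray: [17, 19, 1]
Maximum sum: 37

The maximum subarray is [17, 19, 1] with sum 37. This subarray runs from index 2 to index 4.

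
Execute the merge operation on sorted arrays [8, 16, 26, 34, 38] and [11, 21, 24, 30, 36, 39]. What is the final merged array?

Merging process:

Compare 8 vs 11: take 8 from left. Merged: [8]
Compare 16 vs 11: take 11 from right. Merged: [8, 11]
Compare 16 vs 21: take 16 from left. Merged: [8, 11, 16]
Compare 26 vs 21: take 21 from right. Merged: [8, 11, 16, 21]
Compare 26 vs 24: take 24 from right. Merged: [8, 11, 16, 21, 24]
Compare 26 vs 30: take 26 from left. Merged: [8, 11, 16, 21, 24, 26]
Compare 34 vs 30: take 30 from right. Merged: [8, 11, 16, 21, 24, 26, 30]
Compare 34 vs 36: take 34 from left. Merged: [8, 11, 16, 21, 24, 26, 30, 34]
Compare 38 vs 36: take 36 from right. Merged: [8, 11, 16, 21, 24, 26, 30, 34, 36]
Compare 38 vs 39: take 38 from left. Merged: [8, 11, 16, 21, 24, 26, 30, 34, 36, 38]
Append remaining from right: [39]. Merged: [8, 11, 16, 21, 24, 26, 30, 34, 36, 38, 39]

Final merged array: [8, 11, 16, 21, 24, 26, 30, 34, 36, 38, 39]
Total comparisons: 10

The merged array is [8, 11, 16, 21, 24, 26, 30, 34, 36, 38, 39], requiring 10 comparisons. The merge step runs in O(n) time where n is the total number of elements.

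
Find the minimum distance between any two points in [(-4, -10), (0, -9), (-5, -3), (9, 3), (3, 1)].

Computing all pairwise distances among 5 points:

d((-4, -10), (0, -9)) = 4.1231 <-- minimum
d((-4, -10), (-5, -3)) = 7.0711
d((-4, -10), (9, 3)) = 18.3848
d((-4, -10), (3, 1)) = 13.0384
d((0, -9), (-5, -3)) = 7.8102
d((0, -9), (9, 3)) = 15.0
d((0, -9), (3, 1)) = 10.4403
d((-5, -3), (9, 3)) = 15.2315
d((-5, -3), (3, 1)) = 8.9443
d((9, 3), (3, 1)) = 6.3246

Closest pair: (-4, -10) and (0, -9) with distance 4.1231

The closest pair is (-4, -10) and (0, -9) with Euclidean distance 4.1231. For 5 points, brute-force pairwise comparison is shown above. For large n, the divide-and-conquer algorithm (sort by x, recurse on halves, check the dividing strip) achieves O(n log n).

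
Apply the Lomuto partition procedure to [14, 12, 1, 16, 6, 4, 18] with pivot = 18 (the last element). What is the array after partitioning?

Lomuto partition with pivot = 18:

Initial array: [14, 12, 1, 16, 6, 4, 18]

arr[0]=14 <= 18: swap with position 0, array becomes [14, 12, 1, 16, 6, 4, 18]
arr[1]=12 <= 18: swap with position 1, array becomes [14, 12, 1, 16, 6, 4, 18]
arr[2]=1 <= 18: swap with position 2, array becomes [14, 12, 1, 16, 6, 4, 18]
arr[3]=16 <= 18: swap with position 3, array becomes [14, 12, 1, 16, 6, 4, 18]
arr[4]=6 <= 18: swap with position 4, array becomes [14, 12, 1, 16, 6, 4, 18]
arr[5]=4 <= 18: swap with position 5, array becomes [14, 12, 1, 16, 6, 4, 18]

Place pivot at position 6: [14, 12, 1, 16, 6, 4, 18]
Pivot position: 6

After partitioning with pivot 18, the array becomes [14, 12, 1, 16, 6, 4, 18]. The pivot is placed at index 6. All elements to the left of the pivot are <= 18, and all elements to the right are > 18.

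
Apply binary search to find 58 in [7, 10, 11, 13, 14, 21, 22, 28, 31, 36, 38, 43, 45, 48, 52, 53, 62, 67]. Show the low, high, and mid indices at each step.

Binary search for 58 in [7, 10, 11, 13, 14, 21, 22, 28, 31, 36, 38, 43, 45, 48, 52, 53, 62, 67]:

lo=0, hi=17, mid=8, arr[mid]=31 -> 31 < 58, search right half
lo=9, hi=17, mid=13, arr[mid]=48 -> 48 < 58, search right half
lo=14, hi=17, mid=15, arr[mid]=53 -> 53 < 58, search right half
lo=16, hi=17, mid=16, arr[mid]=62 -> 62 > 58, search left half
lo=16 > hi=15, target 58 not found

Binary search determines that 58 is not in the array after 4 comparisons. The search space was exhausted without finding the target.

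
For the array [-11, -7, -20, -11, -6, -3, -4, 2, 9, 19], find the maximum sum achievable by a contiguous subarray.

Using Kadane's algorithm on [-11, -7, -20, -11, -6, -3, -4, 2, 9, 19]:

Scanning through the array:
Position 1 (value -7): max_ending_here = -7, max_so_far = -7
Position 2 (value -20): max_ending_here = -20, max_so_far = -7
Position 3 (value -11): max_ending_here = -11, max_so_far = -7
Position 4 (value -6): max_ending_here = -6, max_so_far = -6
Position 5 (value -3): max_ending_here = -3, max_so_far = -3
Position 6 (value -4): max_ending_here = -4, max_so_far = -3
Position 7 (value 2): max_ending_here = 2, max_so_far = 2
Position 8 (value 9): max_ending_here = 11, max_so_far = 11
Position 9 (value 19): max_ending_here = 30, max_so_far = 30

Maximum subarray: [2, 9, 19]
Maximum sum: 30

The maximum subarray is [2, 9, 19] with sum 30. This subarray runs from index 7 to index 9.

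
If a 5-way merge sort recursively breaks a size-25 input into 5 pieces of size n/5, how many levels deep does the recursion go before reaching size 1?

For divide and conquer with division factor 5:

Problem sizes at each level:
Level 0: 25
Level 1: 5
Level 2: 1

The root is level 0 and the size-1 base case is level 2 (the tree spans levels 0 through 2, i.e. 3 levels counting the root), so the depth is the number of divisions: log_5(25) = 2

The recursion tree depth is log_5(25) = 2. At each level, the problem size is divided by 5, so it takes 2 divisions to reduce to a base case of size 1. The algorithm makes 5 recursive calls at each level.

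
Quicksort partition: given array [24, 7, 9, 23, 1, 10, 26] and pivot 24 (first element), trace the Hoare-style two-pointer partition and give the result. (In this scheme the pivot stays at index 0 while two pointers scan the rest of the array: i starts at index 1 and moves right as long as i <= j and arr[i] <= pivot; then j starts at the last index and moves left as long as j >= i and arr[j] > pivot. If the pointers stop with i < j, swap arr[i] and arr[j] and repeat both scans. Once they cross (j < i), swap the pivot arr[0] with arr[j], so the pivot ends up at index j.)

Hoare-style two-pointer partition with pivot = 24:

Initial array: [24, 7, 9, 23, 1, 10, 26]

Pointers start at i = 1, j = 6.
i ends at 6, j ends at 5: the pointers have crossed (j < i), so scanning stops.

Swap pivot arr[0] with arr[5] to place pivot at position 5: [10, 7, 9, 23, 1, 24, 26]
Pivot position: 5

After partitioning with pivot 24, the array becomes [10, 7, 9, 23, 1, 24, 26]. The pivot is placed at index 5. All elements to the left of the pivot are <= 24, and all elements to the right are > 24.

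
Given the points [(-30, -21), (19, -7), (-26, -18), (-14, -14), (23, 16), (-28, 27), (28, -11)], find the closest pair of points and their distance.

Computing all pairwise distances among 7 points:

d((-30, -21), (19, -7)) = 50.9608
d((-30, -21), (-26, -18)) = 5.0 <-- minimum
d((-30, -21), (-14, -14)) = 17.4642
d((-30, -21), (23, 16)) = 64.6375
d((-30, -21), (-28, 27)) = 48.0416
d((-30, -21), (28, -11)) = 58.8558
d((19, -7), (-26, -18)) = 46.3249
d((19, -7), (-14, -14)) = 33.7343
d((19, -7), (23, 16)) = 23.3452
d((19, -7), (-28, 27)) = 58.0086
d((19, -7), (28, -11)) = 9.8489
d((-26, -18), (-14, -14)) = 12.6491
d((-26, -18), (23, 16)) = 59.6406
d((-26, -18), (-28, 27)) = 45.0444
d((-26, -18), (28, -11)) = 54.4518
d((-14, -14), (23, 16)) = 47.634
d((-14, -14), (-28, 27)) = 43.3244
d((-14, -14), (28, -11)) = 42.107
d((23, 16), (-28, 27)) = 52.1728
d((23, 16), (28, -11)) = 27.4591
d((-28, 27), (28, -11)) = 67.6757

Closest pair: (-30, -21) and (-26, -18) with distance 5.0

The closest pair is (-30, -21) and (-26, -18) with Euclidean distance 5.0. For 7 points, brute-force pairwise comparison is shown above. For large n, the divide-and-conquer algorithm (sort by x, recurse on halves, check the dividing strip) achieves O(n log n).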